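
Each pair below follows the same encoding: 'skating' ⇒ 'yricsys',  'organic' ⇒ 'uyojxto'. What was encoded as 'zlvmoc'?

tender

Each letter shifts forward by (position + 6), i.e. 6, 7, 8, … — the shift grows by one for each successive letter.
Decoding zlvmoc: z−6=t, l−7=e, v−8=n, m−9=d, o−10=e, c−11=r.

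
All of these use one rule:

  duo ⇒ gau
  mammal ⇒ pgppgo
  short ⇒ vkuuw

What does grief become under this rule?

juoki

The shift depends on letter class: consonant d→g is +3, but vowel u→a is +6. The rule splits by letter class: vowels +6, consonants +3.
For grief: g(cons)+3=j, r(cons)+3=u, i(vowel)+6=o, e(vowel)+6=k, f(cons)+3=i.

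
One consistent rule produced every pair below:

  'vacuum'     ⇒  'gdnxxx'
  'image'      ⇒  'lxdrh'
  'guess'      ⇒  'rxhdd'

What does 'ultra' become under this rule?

The shift depends on letter class: consonant v→g is +11, but vowel a→d is +3. The rule splits by letter class: vowels +3, consonants +11.
On ultra: u(vowel)+3=x, l(cons)+11=w, t(cons)+11=e, r(cons)+11=c, a(vowel)+3=d.

xwecd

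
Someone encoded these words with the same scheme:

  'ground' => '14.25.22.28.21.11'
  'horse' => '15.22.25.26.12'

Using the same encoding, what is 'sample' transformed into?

The number is (letter's place in the alphabet, a=1) + 7.
Applying it to sample: s=19→26, a=1→8, m=13→20, p=16→23, l=12→19, e=5→12.

26.8.20.23.19.12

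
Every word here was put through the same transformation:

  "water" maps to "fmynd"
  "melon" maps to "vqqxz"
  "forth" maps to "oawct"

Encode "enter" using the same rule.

nzynd

Shifts by position in water: pos 0: w→f (+9), pos 1: a→m (+12), pos 2: t→y (+5), pos 3: e→n (+9), pos 4: r→d (+12) — repeating every 3. It's a Vigenère-style cipher with numeric key [9,12,5]: position i shifts by key[i mod 3].
On enter: e+9=n, n+12=z, t+5=y, e+9=n, r+12=d.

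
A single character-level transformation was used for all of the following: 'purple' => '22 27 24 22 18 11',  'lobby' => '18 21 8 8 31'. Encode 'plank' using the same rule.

p is letter #16 and maps to 22: an offset of 6. Letters become their 1-based position plus 6 (so a→7, b→8, …).
For plank: p=16→22, l=12→18, a=1→7, n=14→20, k=11→17.

22 18 7 20 17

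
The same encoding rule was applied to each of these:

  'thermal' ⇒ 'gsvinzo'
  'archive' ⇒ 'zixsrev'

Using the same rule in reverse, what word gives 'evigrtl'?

vertigo

Each pair mirrors across the alphabet (t↔g, h↔s, e↔v): positions sum to 25. This is the alphabet-reversal cipher (Atbash): a becomes z, b becomes y, etc.
Decoding evigrtl: e↔v, v↔e, i↔r, g↔t, r↔i, t↔g, l↔o.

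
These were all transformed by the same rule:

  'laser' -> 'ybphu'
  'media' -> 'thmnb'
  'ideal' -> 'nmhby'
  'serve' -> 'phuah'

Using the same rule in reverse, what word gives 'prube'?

scrap

l(11)→y(24) and a(0)→b(1) fit y≡21x+1 (mod 26); the inverse of 21 mod 26 is 5. Each letter's alphabet position (a=0..z=25) is mapped through 21·x+1 mod 26 — an affine cipher.
Decoding prube: p(15)→5·(15−1)≡18=s; r(17)→5·(17−1)≡2=c; u(20)→5·(20−1)≡17=r; b(1)→5·(1−1)≡0=a; e(4)→5·(4−1)≡15=p (all mod 26).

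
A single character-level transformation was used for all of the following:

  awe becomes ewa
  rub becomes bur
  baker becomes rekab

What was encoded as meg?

The word is simply reversed.
Decoding meg: then reverse → gem.

gem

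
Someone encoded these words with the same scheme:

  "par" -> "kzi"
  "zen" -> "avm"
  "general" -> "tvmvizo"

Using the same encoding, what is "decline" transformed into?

Each pair mirrors across the alphabet (p↔k, a↔z, r↔i): positions sum to 25. Letters are reflected about the middle of the alphabet (position → 25−position): Atbash.
On decline: d↔w, e↔v, c↔x, l↔o, i↔r, n↔m, e↔v.

wvxormv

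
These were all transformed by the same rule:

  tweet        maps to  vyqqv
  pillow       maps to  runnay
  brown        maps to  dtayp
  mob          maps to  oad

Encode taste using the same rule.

The shift depends on letter class: consonant t→v is +2, but vowel e→q is +12. Two shifts are in play — +12 for a/e/i/o/u, +2 for every other letter.
On taste: t(cons)+2=v, a(vowel)+12=m, s(cons)+2=u, t(cons)+2=v, e(vowel)+12=q.

vmuvq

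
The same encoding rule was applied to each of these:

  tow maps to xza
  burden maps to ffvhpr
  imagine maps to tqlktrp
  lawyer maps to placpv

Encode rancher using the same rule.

The shift depends on letter class: consonant t→x is +4, but vowel o→z is +11. Two shifts are in play — +11 for a/e/i/o/u, +4 for every other letter.
For rancher: r(cons)+4=v, a(vowel)+11=l, n(cons)+4=r, c(cons)+4=g, h(cons)+4=l, e(vowel)+11=p, r(cons)+4=v.

vlrglpv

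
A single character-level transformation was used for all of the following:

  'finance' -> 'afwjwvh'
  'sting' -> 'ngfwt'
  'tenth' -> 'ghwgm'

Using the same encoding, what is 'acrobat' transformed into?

jvupcjg

f(5)→a(0) and i(8)→f(5) fit y≡19x+9 (mod 26); the inverse of 19 mod 26 is 11. This is an affine cipher: with a=0,…,z=25, each position x becomes (19x+9) mod 26.
For acrobat: a(0)→19·0+9≡9=j; c(2)→19·2+9≡21=v; r(17)→19·17+9≡20=u; o(14)→19·14+9≡15=p; b(1)→19·1+9≡2=c; a(0)→19·0+9≡9=j; t(19)→19·19+9≡6=g (all mod 26).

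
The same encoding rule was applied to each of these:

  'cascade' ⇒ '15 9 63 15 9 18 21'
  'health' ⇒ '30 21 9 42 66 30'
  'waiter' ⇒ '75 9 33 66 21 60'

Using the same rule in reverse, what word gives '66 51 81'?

toy

c(#3)→15 and a(#1)→9: differences scale by 3, so n = 3·pos + 6. The formula is n = 3×(alphabet index, a=1) + 6.
Reversing it on 66 51 81: 66→(66−6)÷3=20=t, 51→(51−6)÷3=15=o, 81→(81−6)÷3=25=y.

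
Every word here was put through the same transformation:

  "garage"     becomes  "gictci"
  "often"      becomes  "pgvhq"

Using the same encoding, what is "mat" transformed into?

Read the word backwards and shift each letter +2.
Applying it to mat: reverse → tam; then shift: t+2=v, a+2=c, m+2=o.

vco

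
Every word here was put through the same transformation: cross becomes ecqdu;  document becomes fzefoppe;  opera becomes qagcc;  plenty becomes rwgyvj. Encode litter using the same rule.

ntvegc

Shifts by position in cross: pos 0: c→e (+2), pos 1: r→c (+11), pos 2: o→q (+2), pos 3: s→d (+11) — repeating every 2. It's a Vigenère-style cipher with numeric key [2,11]: position i shifts by key[i mod 2].
On litter: l+2=n, i+11=t, t+2=v, t+11=e, e+2=g, r+11=c.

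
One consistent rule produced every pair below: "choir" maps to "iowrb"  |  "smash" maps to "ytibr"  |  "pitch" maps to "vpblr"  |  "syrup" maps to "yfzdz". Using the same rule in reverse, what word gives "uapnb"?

other

In choir: c→i is +6, h→o is +7, o→w is +8, i→r is +9 — the shift increases by 1 each position. The shift increases by 1 at each position, starting from +6: 6, 7, 8, ….
Reversing it on uapnb: u−6=o, a−7=t, p−8=h, n−9=e, b−10=r.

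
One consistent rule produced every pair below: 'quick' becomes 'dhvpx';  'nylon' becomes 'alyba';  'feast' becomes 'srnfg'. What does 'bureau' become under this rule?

It's a constant shift of +13 (ROT13).
On bureau: b+13=o, u+13=h, r+13=e, e+13=r, a+13=n, u+13=h.

ohernh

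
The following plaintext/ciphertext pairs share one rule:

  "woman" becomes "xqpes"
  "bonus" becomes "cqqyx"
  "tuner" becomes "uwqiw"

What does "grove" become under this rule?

htrzj

Each letter shifts forward by (position + 1), i.e. 1, 2, 3, … — the shift grows by one for each successive letter.
For grove: g+1=h, r+2=t, o+3=r, v+4=z, e+5=j.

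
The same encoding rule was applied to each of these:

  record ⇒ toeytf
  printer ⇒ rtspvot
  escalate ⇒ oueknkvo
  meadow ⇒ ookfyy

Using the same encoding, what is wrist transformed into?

ytsuv

Two shifts are in play — +10 for a/e/i/o/u, +2 for every other letter.
Applying it to wrist: w(cons)+2=y, r(cons)+2=t, i(vowel)+10=s, s(cons)+2=u, t(cons)+2=v.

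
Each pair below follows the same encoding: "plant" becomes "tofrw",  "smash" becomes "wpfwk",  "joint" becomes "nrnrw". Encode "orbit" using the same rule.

Shifts by position in plant: pos 0: p→t (+4), pos 1: l→o (+3), pos 2: a→f (+5), pos 3: n→r (+4), pos 4: t→w (+3) — repeating every 3. It's a Vigenère-style cipher with numeric key [4,3,5]: position i shifts by key[i mod 3].
For orbit: o+4=s, r+3=u, b+5=g, i+4=m, t+3=w.

sugmw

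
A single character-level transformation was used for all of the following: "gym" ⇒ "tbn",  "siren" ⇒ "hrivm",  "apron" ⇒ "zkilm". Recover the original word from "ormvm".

linen

Each pair mirrors across the alphabet (g↔t, y↔b, m↔n): positions sum to 25. Letters are reflected about the middle of the alphabet (position → 25−position): Atbash.
Decoding ormvm: o↔l, r↔i, m↔n, v↔e, m↔n.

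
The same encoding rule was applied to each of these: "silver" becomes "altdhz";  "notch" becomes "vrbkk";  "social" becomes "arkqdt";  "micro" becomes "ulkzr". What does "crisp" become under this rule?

kuqas

Shifts by position in silver: pos 0: s→a (+8), pos 1: i→l (+3), pos 2: l→t (+8), pos 3: v→d (+8), pos 4: e→h (+3), pos 5: r→z (+8) — repeating every 3. A repeating key of period 3 is used — shifts +8, +3, +8 over and over.
On crisp: c+8=k, r+3=u, i+8=q, s+8=a, p+3=s.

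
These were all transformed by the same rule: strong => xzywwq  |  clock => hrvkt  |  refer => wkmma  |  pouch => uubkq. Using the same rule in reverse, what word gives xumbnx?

Each letter shifts forward by (position + 5), i.e. 5, 6, 7, … — the shift grows by one for each successive letter.
Undoing it on xumbnx: x−5=s, u−6=o, m−7=f, b−8=t, n−9=e, x−10=n.

soften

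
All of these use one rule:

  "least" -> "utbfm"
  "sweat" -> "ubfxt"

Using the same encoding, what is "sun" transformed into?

ovt

The output letters match the input read backwards, each shifted +1: least reversed is tsael. Read the word backwards and shift each letter +1.
Applying it to sun: reverse → nus; then shift: n+1=o, u+1=v, s+1=t.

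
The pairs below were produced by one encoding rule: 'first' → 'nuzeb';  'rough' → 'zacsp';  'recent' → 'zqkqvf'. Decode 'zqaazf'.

resort

It's a Vigenère-style cipher with numeric key [8,12]: position i shifts by key[i mod 2].
Decoding zqaazf: z−8=r, q−12=e, a−8=s, a−12=o, z−8=r, f−12=t.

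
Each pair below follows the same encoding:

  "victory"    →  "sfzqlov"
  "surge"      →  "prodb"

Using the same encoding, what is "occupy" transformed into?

Compare letters: v→s is +23, i→f is +23, c→z is +23 — a constant shift. Each letter is shifted forward by 23 in the alphabet (a Caesar shift of +23).
Applying it to occupy: o+23=l, c+23=z, c+23=z, u+23=r, p+23=m, y+23=v.

lzzrmv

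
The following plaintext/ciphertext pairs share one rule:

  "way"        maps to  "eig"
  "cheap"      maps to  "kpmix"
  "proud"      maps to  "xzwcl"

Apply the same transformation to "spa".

Compare letters: w→e is +8, a→i is +8, y→g is +8 — a constant shift. This is a Caesar cipher with shift 8.
Applying it to spa: s+8=a, p+8=x, a+8=i.

axi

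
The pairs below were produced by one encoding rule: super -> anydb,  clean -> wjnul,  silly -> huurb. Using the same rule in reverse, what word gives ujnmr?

The output letters match the input read backwards, each shifted +9: super reversed is repus. Read the word backwards and shift each letter +9.
Undoing it on ujnmr: shift back: u−9=l, j−9=a, n−9=e, m−9=d, r−9=i → laedi; then reverse → ideal.

ideal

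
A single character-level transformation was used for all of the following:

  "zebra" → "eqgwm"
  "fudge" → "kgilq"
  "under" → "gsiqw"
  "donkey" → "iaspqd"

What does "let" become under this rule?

qqy

Two shifts are in play — +12 for a/e/i/o/u, +5 for every other letter.
Applying it to let: l(cons)+5=q, e(vowel)+12=q, t(cons)+5=y.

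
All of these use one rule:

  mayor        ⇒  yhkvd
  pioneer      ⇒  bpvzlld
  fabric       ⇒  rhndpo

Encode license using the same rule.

The shift depends on letter class: consonant m→y is +12, but vowel a→h is +7. The rule splits by letter class: vowels +7, consonants +12.
On license: l(cons)+12=x, i(vowel)+7=p, c(cons)+12=o, e(vowel)+7=l, n(cons)+12=z, s(cons)+12=e, e(vowel)+7=l.

xpolzel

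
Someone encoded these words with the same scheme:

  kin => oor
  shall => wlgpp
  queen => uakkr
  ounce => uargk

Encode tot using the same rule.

The shift depends on letter class: consonant k→o is +4, but vowel i→o is +6. The rule splits by letter class: vowels +6, consonants +4.
On tot: t(cons)+4=x, o(vowel)+6=u, t(cons)+4=x.

xux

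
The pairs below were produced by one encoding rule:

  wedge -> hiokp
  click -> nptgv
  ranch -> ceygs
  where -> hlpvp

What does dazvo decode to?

Shifts by position in wedge: pos 0: w→h (+11), pos 1: e→i (+4), pos 2: d→o (+11), pos 3: g→k (+4) — repeating every 2. A repeating key of period 2 is used — shifts +11, +4 over and over.
Undoing it on dazvo: d−11=s, a−4=w, z−11=o, v−4=r, o−11=d.

sword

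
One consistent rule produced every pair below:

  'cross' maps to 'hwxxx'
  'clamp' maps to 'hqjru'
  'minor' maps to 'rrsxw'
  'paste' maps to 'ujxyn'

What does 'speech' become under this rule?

xunnhm

The shift depends on letter class: consonant c→h is +5, but vowel o→x is +9. The rule splits by letter class: vowels +9, consonants +5.
For speech: s(cons)+5=x, p(cons)+5=u, e(vowel)+9=n, e(vowel)+9=n, c(cons)+5=h, h(cons)+5=m.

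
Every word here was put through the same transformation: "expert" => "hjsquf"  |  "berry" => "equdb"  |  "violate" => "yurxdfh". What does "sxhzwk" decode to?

plenty

Shifts by position in expert: pos 0: e→h (+3), pos 1: x→j (+12), pos 2: p→s (+3), pos 3: e→q (+12) — repeating every 2. A repeating key of period 2 is used — shifts +3, +12 over and over.
Undoing it on sxhzwk: s−3=p, x−12=l, h−3=e, z−12=n, w−3=t, k−12=y.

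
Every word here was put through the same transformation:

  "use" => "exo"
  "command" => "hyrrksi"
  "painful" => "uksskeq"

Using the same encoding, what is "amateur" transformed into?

krkyoew

The shift depends on letter class: consonant s→x is +5, but vowel u→e is +10. The rule splits by letter class: vowels +10, consonants +5.
For amateur: a(vowel)+10=k, m(cons)+5=r, a(vowel)+10=k, t(cons)+5=y, e(vowel)+10=o, u(vowel)+10=e, r(cons)+5=w.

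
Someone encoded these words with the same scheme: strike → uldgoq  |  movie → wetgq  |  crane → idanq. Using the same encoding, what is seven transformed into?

Treating letters as 0–25, the rule is x ↦ 17x + 0 (mod 26).
Applying it to seven: s(18)→17·18+0≡20=u; e(4)→17·4+0≡16=q; v(21)→17·21+0≡19=t; e(4)→17·4+0≡16=q; n(13)→17·13+0≡13=n (all mod 26).

uqtqn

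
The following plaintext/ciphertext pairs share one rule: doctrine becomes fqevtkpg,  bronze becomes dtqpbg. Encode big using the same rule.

Every letter moves 2 places later in the alphabet, wrapping around z→a.
On big: b+2=d, i+2=k, g+2=i.

dki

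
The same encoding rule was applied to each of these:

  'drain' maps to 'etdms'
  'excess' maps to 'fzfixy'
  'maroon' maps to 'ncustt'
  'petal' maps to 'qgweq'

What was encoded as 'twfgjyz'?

Letter i (0-indexed) is shifted by i+1, so successive shifts are 1, 2, 3, ….
Decoding twfgjyz: t−1=s, w−2=u, f−3=c, g−4=c, j−5=e, y−6=s, z−7=s.

success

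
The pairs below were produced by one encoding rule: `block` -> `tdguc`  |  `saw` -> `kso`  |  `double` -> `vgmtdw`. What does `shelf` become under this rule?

kzwdx

Compare letters: b→t is +18, l→d is +18, o→g is +18 — a constant shift. Every letter moves 18 places later in the alphabet, wrapping around z→a.
On shelf: s+18=k, h+18=z, e+18=w, l+18=d, f+18=x.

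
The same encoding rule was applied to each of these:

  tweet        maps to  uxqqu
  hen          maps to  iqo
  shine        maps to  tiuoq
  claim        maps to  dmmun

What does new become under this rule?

The shift depends on letter class: consonant t→u is +1, but vowel e→q is +12. The rule splits by letter class: vowels +12, consonants +1.
For new: n(cons)+1=o, e(vowel)+12=q, w(cons)+1=x.

oqx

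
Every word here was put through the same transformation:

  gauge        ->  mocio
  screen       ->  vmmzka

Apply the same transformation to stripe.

The output letters match the input read backwards, each shifted +8: gauge reversed is eguag. The word is reversed, then every letter is shifted forward by 8.
On stripe: reverse → epirts; then shift: e+8=m, p+8=x, i+8=q, r+8=z, t+8=b, s+8=a.

mxqzba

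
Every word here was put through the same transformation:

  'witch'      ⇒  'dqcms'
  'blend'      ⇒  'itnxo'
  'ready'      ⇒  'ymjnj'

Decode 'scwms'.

lunch

In witch: w→d is +7, i→q is +8, t→c is +9, c→m is +10 — the shift increases by 1 each position. Each letter shifts forward by (position + 7), i.e. 7, 8, 9, … — the shift grows by one for each successive letter.
Undoing it on scwms: s−7=l, c−8=u, w−9=n, m−10=c, s−11=h.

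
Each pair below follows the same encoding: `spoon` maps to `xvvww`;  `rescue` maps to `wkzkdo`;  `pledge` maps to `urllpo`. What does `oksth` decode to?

In spoon: s→x is +5, p→v is +6, o→v is +7, o→w is +8 — the shift increases by 1 each position. Each letter shifts forward by (position + 5), i.e. 5, 6, 7, … — the shift grows by one for each successive letter.
Undoing it on oksth: o−5=j, k−6=e, s−7=l, t−8=l, h−9=y.

jelly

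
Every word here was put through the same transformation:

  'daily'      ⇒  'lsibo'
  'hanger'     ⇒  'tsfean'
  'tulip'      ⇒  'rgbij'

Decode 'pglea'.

Treating letters as 0–25, the rule is x ↦ 15x + 18 (mod 26).
Undoing it on pglea: p(15)→7·(15−18)≡5=f; g(6)→7·(6−18)≡20=u; l(11)→7·(11−18)≡3=d; e(4)→7·(4−18)≡6=g; a(0)→7·(0−18)≡4=e (all mod 26).

fudge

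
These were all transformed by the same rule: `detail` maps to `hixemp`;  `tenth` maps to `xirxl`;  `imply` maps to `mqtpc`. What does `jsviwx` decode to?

forest

Compare letters: d→h is +4, e→i is +4, t→x is +4 — a constant shift. Each letter is shifted forward by 4 in the alphabet (a Caesar shift of +4).
Reversing it on jsviwx: j−4=f, s−4=o, v−4=r, i−4=e, w−4=s, x−4=t.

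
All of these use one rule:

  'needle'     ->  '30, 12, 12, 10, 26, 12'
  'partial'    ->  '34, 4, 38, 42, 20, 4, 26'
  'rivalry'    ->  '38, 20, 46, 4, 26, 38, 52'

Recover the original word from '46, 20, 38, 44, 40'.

The formula is n = 2×(alphabet index, a=1) + 2.
Decoding 46, 20, 38, 44, 40: 46→(46−2)÷2=22=v, 20→(20−2)÷2=9=i, 38→(38−2)÷2=18=r, 44→(44−2)÷2=21=u, 40→(40−2)÷2=19=s.

virus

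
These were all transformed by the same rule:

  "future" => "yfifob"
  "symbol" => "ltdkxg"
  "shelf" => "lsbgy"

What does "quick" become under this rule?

Treating letters as 0–25, the rule is x ↦ 23x + 13 (mod 26).
For quick: q(16)→23·16+13≡17=r; u(20)→23·20+13≡5=f; i(8)→23·8+13≡15=p; c(2)→23·2+13≡7=h; k(10)→23·10+13≡9=j (all mod 26).

rfphj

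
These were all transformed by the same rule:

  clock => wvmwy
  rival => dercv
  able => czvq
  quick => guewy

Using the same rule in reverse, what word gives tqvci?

delay

c(2)→w(22) and l(11)→v(21) fit y≡23x+2 (mod 26); the inverse of 23 mod 26 is 17. This is an affine cipher: with a=0,…,z=25, each position x becomes (23x+2) mod 26.
Undoing it on tqvci: t(19)→17·(19−2)≡3=d; q(16)→17·(16−2)≡4=e; v(21)→17·(21−2)≡11=l; c(2)→17·(2−2)≡0=a; i(8)→17·(8−2)≡24=y (all mod 26).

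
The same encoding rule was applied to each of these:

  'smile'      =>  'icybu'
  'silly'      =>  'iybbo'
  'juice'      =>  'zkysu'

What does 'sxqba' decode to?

chalk

This is a Caesar cipher with shift 16.
Reversing it on sxqba: s−16=c, x−16=h, q−16=a, b−16=l, a−16=k.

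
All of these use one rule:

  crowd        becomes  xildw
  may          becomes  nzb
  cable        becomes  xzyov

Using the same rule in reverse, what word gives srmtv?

Each pair mirrors across the alphabet (c↔x, r↔i, o↔l): positions sum to 25. This is the alphabet-reversal cipher (Atbash): a becomes z, b becomes y, etc.
Reversing it on srmtv: s↔h, r↔i, m↔n, t↔g, v↔e.

hinge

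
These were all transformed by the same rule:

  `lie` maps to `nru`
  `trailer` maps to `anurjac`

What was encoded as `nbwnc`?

tense

The output letters match the input read backwards, each shifted +9: lie reversed is eil. Read the word backwards and shift each letter +9.
Reversing it on nbwnc: shift back: n−9=e, b−9=s, w−9=n, n−9=e, c−9=t → esnet; then reverse → tense.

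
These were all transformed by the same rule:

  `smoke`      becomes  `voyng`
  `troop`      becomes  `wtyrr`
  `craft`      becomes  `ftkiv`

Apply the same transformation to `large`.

Shifts by position in smoke: pos 0: s→v (+3), pos 1: m→o (+2), pos 2: o→y (+10), pos 3: k→n (+3), pos 4: e→g (+2) — repeating every 3. It's a Vigenère-style cipher with numeric key [3,2,10]: position i shifts by key[i mod 3].
On large: l+3=o, a+2=c, r+10=b, g+3=j, e+2=g.

ocbjg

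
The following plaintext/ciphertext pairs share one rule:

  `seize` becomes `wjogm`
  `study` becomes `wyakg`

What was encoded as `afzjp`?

In seize: s→w is +4, e→j is +5, i→o is +6, z→g is +7 — the shift increases by 1 each position. Letter i (0-indexed) is shifted by i+4, so successive shifts are 4, 5, 6, ….
Decoding afzjp: a−4=w, f−5=a, z−6=t, j−7=c, p−8=h.

watch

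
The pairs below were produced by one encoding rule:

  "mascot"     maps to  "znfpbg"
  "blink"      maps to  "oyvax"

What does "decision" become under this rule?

qrpvfvba

Compare letters: m→z is +13, a→n is +13, s→f is +13 — a constant shift. Each letter is shifted forward by 13 in the alphabet (a Caesar shift of +13).
For decision: d+13=q, e+13=r, c+13=p, i+13=v, s+13=f, i+13=v, o+13=b, n+13=a.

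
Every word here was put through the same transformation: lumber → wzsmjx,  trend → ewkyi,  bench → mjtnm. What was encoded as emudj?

those

Shifts by position in lumber: pos 0: l→w (+11), pos 1: u→z (+5), pos 2: m→s (+6), pos 3: b→m (+11), pos 4: e→j (+5), pos 5: r→x (+6) — repeating every 3. A repeating key of period 3 is used — shifts +11, +5, +6 over and over.
Undoing it on emudj: e−11=t, m−5=h, u−6=o, d−11=s, j−5=e.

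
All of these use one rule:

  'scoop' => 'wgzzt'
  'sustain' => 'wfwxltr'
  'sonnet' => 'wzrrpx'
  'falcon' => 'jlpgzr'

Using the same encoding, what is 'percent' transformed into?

The shift depends on letter class: consonant s→w is +4, but vowel o→z is +11. The rule splits by letter class: vowels +11, consonants +4.
On percent: p(cons)+4=t, e(vowel)+11=p, r(cons)+4=v, c(cons)+4=g, e(vowel)+11=p, n(cons)+4=r, t(cons)+4=x.

tpvgprx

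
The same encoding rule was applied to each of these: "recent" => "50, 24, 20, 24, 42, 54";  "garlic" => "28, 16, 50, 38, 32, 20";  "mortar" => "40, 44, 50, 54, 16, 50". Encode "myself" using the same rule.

r(#18)→50 and e(#5)→24: differences scale by 2, so n = 2·pos + 14. Each letter becomes 2×(its alphabet position, a=1..z=26) + 14.
Applying it to myself: m=13→40, y=25→64, s=19→52, e=5→24, l=12→38, f=6→26.

40, 64, 52, 24, 38, 26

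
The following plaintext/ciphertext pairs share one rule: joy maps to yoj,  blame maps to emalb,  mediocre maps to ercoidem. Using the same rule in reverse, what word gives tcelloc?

collect

The output letters match the input read backwards: joy reversed is yoj. It's just the letters in reverse order.
Reversing it on tcelloc: then reverse → collect.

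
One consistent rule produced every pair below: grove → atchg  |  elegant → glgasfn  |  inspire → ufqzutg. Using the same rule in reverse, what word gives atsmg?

grace

g(6)→a(0) and r(17)→t(19) fit y≡23x+18 (mod 26); the inverse of 23 mod 26 is 17. This is an affine cipher: with a=0,…,z=25, each position x becomes (23x+18) mod 26.
Reversing it on atsmg: a(0)→17·(0−18)≡6=g; t(19)→17·(19−18)≡17=r; s(18)→17·(18−18)≡0=a; m(12)→17·(12−18)≡2=c; g(6)→17·(6−18)≡4=e (all mod 26).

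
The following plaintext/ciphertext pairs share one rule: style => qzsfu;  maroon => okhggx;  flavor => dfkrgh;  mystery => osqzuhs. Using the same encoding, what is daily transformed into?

lkefs

s(18)→q(16) and t(19)→z(25) fit y≡9x+10 (mod 26); the inverse of 9 mod 26 is 3. Treating letters as 0–25, the rule is x ↦ 9x + 10 (mod 26).
For daily: d(3)→9·3+10≡11=l; a(0)→9·0+10≡10=k; i(8)→9·8+10≡4=e; l(11)→9·11+10≡5=f; y(24)→9·24+10≡18=s (all mod 26).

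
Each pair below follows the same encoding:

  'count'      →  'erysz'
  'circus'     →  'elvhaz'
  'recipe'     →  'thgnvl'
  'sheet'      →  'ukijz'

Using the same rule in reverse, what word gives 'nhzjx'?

lever

In count: c→e is +2, o→r is +3, u→y is +4, n→s is +5 — the shift increases by 1 each position. The shift increases by 1 at each position, starting from +2: 2, 3, 4, ….
Decoding nhzjx: n−2=l, h−3=e, z−4=v, j−5=e, x−6=r.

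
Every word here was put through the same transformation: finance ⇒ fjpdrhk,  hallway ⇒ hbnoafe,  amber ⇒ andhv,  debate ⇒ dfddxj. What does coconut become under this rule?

cperrzz

In finance: f→f is +0, i→j is +1, n→p is +2, a→d is +3 — the shift increases by 1 each position. The shift increases by 1 at each position, starting from +0: 0, 1, 2, ….
Applying it to coconut: c+0=c, o+1=p, c+2=e, o+3=r, n+4=r, u+5=z, t+6=z.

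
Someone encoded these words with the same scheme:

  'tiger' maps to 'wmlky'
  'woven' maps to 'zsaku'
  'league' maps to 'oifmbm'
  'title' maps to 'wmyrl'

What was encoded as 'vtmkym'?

sphere

In tiger: t→w is +3, i→m is +4, g→l is +5, e→k is +6 — the shift increases by 1 each position. The shift increases by 1 at each position, starting from +3: 3, 4, 5, ….
Decoding vtmkym: v−3=s, t−4=p, m−5=h, k−6=e, y−7=r, m−8=e.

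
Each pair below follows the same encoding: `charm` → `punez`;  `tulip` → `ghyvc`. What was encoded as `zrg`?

Compare letters: c→p is +13, h→u is +13, a→n is +13 — a constant shift. This is a Caesar cipher with shift 13.
Reversing it on zrg: z−13=m, r−13=e, g−13=t.

met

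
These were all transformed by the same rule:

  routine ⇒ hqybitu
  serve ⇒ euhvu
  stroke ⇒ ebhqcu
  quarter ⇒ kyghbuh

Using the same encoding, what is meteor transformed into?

r(17)→h(7) and o(14)→q(16) fit y≡23x+6 (mod 26); the inverse of 23 mod 26 is 17. This is an affine cipher: with a=0,…,z=25, each position x becomes (23x+6) mod 26.
On meteor: m(12)→23·12+6≡22=w; e(4)→23·4+6≡20=u; t(19)→23·19+6≡1=b; e(4)→23·4+6≡20=u; o(14)→23·14+6≡16=q; r(17)→23·17+6≡7=h (all mod 26).

wubuqh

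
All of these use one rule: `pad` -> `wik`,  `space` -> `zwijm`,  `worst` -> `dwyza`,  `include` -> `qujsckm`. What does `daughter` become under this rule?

The shift depends on letter class: consonant p→w is +7, but vowel a→i is +8. Vowels shift forward by 8 and consonants shift forward by 7.
For daughter: d(cons)+7=k, a(vowel)+8=i, u(vowel)+8=c, g(cons)+7=n, h(cons)+7=o, t(cons)+7=a, e(vowel)+8=m, r(cons)+7=y.

kicnoamy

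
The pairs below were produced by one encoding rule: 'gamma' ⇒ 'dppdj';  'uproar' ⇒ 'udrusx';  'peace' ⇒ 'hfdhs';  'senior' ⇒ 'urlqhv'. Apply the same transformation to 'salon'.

The output letters match the input read backwards, each shifted +3: gamma reversed is ammag. The word is reversed, then every letter is shifted forward by 3.
For salon: reverse → nolas; then shift: n+3=q, o+3=r, l+3=o, a+3=d, s+3=v.

qrodv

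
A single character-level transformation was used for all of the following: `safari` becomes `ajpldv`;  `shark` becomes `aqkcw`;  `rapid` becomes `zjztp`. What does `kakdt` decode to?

Each letter shifts forward by (position + 8), i.e. 8, 9, 10, … — the shift grows by one for each successive letter.
Decoding kakdt: k−8=c, a−9=r, k−10=a, d−11=s, t−12=h.

crash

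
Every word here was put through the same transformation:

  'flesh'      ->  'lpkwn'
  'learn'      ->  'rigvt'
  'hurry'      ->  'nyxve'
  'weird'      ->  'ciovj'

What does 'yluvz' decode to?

short

A repeating key of period 2 is used — shifts +6, +4 over and over.
Reversing it on yluvz: y−6=s, l−4=h, u−6=o, v−4=r, z−6=t.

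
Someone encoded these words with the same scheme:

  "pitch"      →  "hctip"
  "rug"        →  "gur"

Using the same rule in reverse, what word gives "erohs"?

The output letters match the input read backwards: pitch reversed is hctip. The word is simply reversed.
Reversing it on erohs: then reverse → shore.

shore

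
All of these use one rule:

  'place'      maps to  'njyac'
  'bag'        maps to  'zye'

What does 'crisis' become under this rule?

Each letter is shifted forward by 24 in the alphabet (a Caesar shift of +24).
On crisis: c+24=a, r+24=p, i+24=g, s+24=q, i+24=g, s+24=q.

apgqgq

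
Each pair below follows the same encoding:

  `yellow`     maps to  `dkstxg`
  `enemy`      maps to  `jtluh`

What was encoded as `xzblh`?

study

In yellow: y→d is +5, e→k is +6, l→s is +7, l→t is +8 — the shift increases by 1 each position. Each letter shifts forward by (position + 5), i.e. 5, 6, 7, … — the shift grows by one for each successive letter.
Undoing it on xzblh: x−5=s, z−6=t, b−7=u, l−8=d, h−9=y.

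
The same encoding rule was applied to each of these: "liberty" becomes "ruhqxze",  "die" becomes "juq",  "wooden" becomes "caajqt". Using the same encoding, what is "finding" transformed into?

lutjutm

The shift depends on letter class: consonant l→r is +6, but vowel i→u is +12. Two shifts are in play — +12 for a/e/i/o/u, +6 for every other letter.
Applying it to finding: f(cons)+6=l, i(vowel)+12=u, n(cons)+6=t, d(cons)+6=j, i(vowel)+12=u, n(cons)+6=t, g(cons)+6=m.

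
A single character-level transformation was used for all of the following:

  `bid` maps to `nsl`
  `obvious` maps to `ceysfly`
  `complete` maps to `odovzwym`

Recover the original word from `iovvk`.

alley

Read the word backwards and shift each letter +10.
Undoing it on iovvk: shift back: i−10=y, o−10=e, v−10=l, v−10=l, k−10=a → yella; then reverse → alley.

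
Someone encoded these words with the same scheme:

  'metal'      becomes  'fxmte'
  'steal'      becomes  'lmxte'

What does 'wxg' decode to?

Compare letters: m→f is +19, e→x is +19, t→m is +19 — a constant shift. Each letter is shifted forward by 19 in the alphabet (a Caesar shift of +19).
Decoding wxg: w−19=d, x−19=e, g−19=n.

den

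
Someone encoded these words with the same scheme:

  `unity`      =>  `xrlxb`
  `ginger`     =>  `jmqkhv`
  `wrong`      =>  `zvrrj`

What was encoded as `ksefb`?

hobby

The shifts repeat in a cycle of length 2: positions 0,1,… shift by +3, +4, then the pattern repeats.
Decoding ksefb: k−3=h, s−4=o, e−3=b, f−4=b, b−3=y.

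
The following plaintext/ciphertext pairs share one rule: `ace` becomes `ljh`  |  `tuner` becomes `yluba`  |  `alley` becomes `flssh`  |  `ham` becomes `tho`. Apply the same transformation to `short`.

ayvoz

Two steps: reverse the string, then apply a Caesar shift of +7.
Applying it to short: reverse → trohs; then shift: t+7=a, r+7=y, o+7=v, h+7=o, s+7=z.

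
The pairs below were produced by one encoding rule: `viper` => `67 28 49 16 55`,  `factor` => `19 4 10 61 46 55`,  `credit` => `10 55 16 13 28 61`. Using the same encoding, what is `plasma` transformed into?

49 37 4 58 40 4

v(#22)→67 and i(#9)→28: differences scale by 3, so n = 3·pos + 1. The formula is n = 3×(alphabet index, a=1) + 1.
For plasma: p=16→49, l=12→37, a=1→4, s=19→58, m=13→40, a=1→4.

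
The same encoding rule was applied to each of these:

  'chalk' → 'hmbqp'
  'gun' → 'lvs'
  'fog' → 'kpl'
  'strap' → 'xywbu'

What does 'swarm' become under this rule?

The rule splits by letter class: vowels +1, consonants +5.
For swarm: s(cons)+5=x, w(cons)+5=b, a(vowel)+1=b, r(cons)+5=w, m(cons)+5=r.

xbbwr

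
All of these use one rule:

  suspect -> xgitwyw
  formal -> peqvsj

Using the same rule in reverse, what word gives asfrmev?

rainbow

Read the word backwards and shift each letter +4.
Decoding asfrmev: shift back: a−4=w, s−4=o, f−4=b, r−4=n, m−4=i, e−4=a, v−4=r → wobniar; then reverse → rainbow.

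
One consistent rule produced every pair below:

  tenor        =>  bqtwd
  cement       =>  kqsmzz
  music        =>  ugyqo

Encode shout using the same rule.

Shifts by position in tenor: pos 0: t→b (+8), pos 1: e→q (+12), pos 2: n→t (+6), pos 3: o→w (+8), pos 4: r→d (+12) — repeating every 3. It's a Vigenère-style cipher with numeric key [8,12,6]: position i shifts by key[i mod 3].
Applying it to shout: s+8=a, h+12=t, o+6=u, u+8=c, t+12=f.

atucf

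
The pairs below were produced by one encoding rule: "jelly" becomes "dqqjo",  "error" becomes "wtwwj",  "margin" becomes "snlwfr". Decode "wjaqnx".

The output letters match the input read backwards, each shifted +5: jelly reversed is yllej. Two steps: reverse the string, then apply a Caesar shift of +5.
Decoding wjaqnx: shift back: w−5=r, j−5=e, a−5=v, q−5=l, n−5=i, x−5=s → revlis; then reverse → silver.

silver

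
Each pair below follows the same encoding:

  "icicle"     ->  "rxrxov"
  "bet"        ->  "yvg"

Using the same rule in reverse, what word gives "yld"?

bow

Each pair mirrors across the alphabet (i↔r, c↔x, i↔r): positions sum to 25. Letters are reflected about the middle of the alphabet (position → 25−position): Atbash.
Decoding yld: y↔b, l↔o, d↔w.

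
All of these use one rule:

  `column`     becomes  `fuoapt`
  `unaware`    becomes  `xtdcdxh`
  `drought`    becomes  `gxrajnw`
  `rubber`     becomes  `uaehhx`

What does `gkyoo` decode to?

It's a Vigenère-style cipher with numeric key [3,6]: position i shifts by key[i mod 2].
Reversing it on gkyoo: g−3=d, k−6=e, y−3=v, o−6=i, o−3=l.

devil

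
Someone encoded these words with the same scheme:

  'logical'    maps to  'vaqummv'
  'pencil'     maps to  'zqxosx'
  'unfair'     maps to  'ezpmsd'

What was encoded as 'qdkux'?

grain

Shifts by position in logical: pos 0: l→v (+10), pos 1: o→a (+12), pos 2: g→q (+10), pos 3: i→u (+12) — repeating every 2. It's a Vigenère-style cipher with numeric key [10,12]: position i shifts by key[i mod 2].
Reversing it on qdkux: q−10=g, d−12=r, k−10=a, u−12=i, x−10=n.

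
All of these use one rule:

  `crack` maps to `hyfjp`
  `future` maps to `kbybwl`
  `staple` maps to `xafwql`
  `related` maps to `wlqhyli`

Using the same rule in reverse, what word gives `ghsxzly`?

banquet

Shifts by position in crack: pos 0: c→h (+5), pos 1: r→y (+7), pos 2: a→f (+5), pos 3: c→j (+7) — repeating every 2. It's a Vigenère-style cipher with numeric key [5,7]: position i shifts by key[i mod 2].
Decoding ghsxzly: g−5=b, h−7=a, s−5=n, x−7=q, z−5=u, l−7=e, y−5=t.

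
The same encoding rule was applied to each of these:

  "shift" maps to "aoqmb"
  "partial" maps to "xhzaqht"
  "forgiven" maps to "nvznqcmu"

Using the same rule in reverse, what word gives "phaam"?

It's a Vigenère-style cipher with numeric key [8,7]: position i shifts by key[i mod 2].
Undoing it on phaam: p−8=h, h−7=a, a−8=s, a−7=t, m−8=e.

haste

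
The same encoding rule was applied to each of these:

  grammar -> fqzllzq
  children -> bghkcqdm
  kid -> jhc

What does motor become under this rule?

lnsnq

Compare letters: g→f is +25, r→q is +25, a→z is +25 — a constant shift. This is a Caesar cipher with shift 25.
Applying it to motor: m+25=l, o+25=n, t+25=s, o+25=n, r+25=q.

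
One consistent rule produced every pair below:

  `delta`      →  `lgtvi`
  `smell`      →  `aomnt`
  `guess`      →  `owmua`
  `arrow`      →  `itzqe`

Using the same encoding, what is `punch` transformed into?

xwvep

It's a Vigenère-style cipher with numeric key [8,2]: position i shifts by key[i mod 2].
For punch: p+8=x, u+2=w, n+8=v, c+2=e, h+8=p.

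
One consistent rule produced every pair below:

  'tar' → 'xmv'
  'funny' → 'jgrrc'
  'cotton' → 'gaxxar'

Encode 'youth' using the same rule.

cagxl

The rule splits by letter class: vowels +12, consonants +4.
On youth: y(cons)+4=c, o(vowel)+12=a, u(vowel)+12=g, t(cons)+4=x, h(cons)+4=l.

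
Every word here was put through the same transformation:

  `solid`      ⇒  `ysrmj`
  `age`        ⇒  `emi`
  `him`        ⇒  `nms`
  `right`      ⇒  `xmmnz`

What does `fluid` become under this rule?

The rule splits by letter class: vowels +4, consonants +6.
On fluid: f(cons)+6=l, l(cons)+6=r, u(vowel)+4=y, i(vowel)+4=m, d(cons)+6=j.

lrymj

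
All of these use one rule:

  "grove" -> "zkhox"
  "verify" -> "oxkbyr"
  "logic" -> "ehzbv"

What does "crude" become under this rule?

vknwx

Compare letters: g→z is +19, r→k is +19, o→h is +19 — a constant shift. Every letter moves 19 places later in the alphabet, wrapping around z→a.
For crude: c+19=v, r+19=k, u+19=n, d+19=w, e+19=x.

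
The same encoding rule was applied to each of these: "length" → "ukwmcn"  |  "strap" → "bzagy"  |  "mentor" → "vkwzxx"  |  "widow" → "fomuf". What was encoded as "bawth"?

Shifts by position in length: pos 0: l→u (+9), pos 1: e→k (+6), pos 2: n→w (+9), pos 3: g→m (+6) — repeating every 2. It's a Vigenère-style cipher with numeric key [9,6]: position i shifts by key[i mod 2].
Undoing it on bawth: b−9=s, a−6=u, w−9=n, t−6=n, h−9=y.

sunny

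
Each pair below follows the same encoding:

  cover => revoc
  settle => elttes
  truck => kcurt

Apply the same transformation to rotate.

etator

The output letters match the input read backwards: cover reversed is revoc. It's just the letters in reverse order.
Applying it to rotate: reverse → etator.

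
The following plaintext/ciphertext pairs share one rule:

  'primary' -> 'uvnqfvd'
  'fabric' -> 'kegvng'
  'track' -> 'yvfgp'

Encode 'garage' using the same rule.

leweli

Shifts by position in primary: pos 0: p→u (+5), pos 1: r→v (+4), pos 2: i→n (+5), pos 3: m→q (+4) — repeating every 2. A repeating key of period 2 is used — shifts +5, +4 over and over.
On garage: g+5=l, a+4=e, r+5=w, a+4=e, g+5=l, e+4=i.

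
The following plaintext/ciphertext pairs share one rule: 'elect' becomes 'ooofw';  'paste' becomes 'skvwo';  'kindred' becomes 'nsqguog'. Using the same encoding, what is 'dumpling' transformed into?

gepsosqj

The shift depends on letter class: consonant l→o is +3, but vowel e→o is +10. The rule splits by letter class: vowels +10, consonants +3.
Applying it to dumpling: d(cons)+3=g, u(vowel)+10=e, m(cons)+3=p, p(cons)+3=s, l(cons)+3=o, i(vowel)+10=s, n(cons)+3=q, g(cons)+3=j.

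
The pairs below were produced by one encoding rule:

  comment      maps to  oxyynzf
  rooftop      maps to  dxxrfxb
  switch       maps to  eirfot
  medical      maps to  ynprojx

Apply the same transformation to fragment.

rdjsynzf

The shift depends on letter class: consonant c→o is +12, but vowel o→x is +9. Two shifts are in play — +9 for a/e/i/o/u, +12 for every other letter.
Applying it to fragment: f(cons)+12=r, r(cons)+12=d, a(vowel)+9=j, g(cons)+12=s, m(cons)+12=y, e(vowel)+9=n, n(cons)+12=z, t(cons)+12=f.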